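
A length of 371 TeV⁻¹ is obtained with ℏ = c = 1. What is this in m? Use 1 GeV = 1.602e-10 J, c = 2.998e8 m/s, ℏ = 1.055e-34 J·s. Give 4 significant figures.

7.325e-17 m

A length is [E]⁻¹ in ℏ=c=1; restore one factor of ℏc.
1 GeV⁻¹ → ℏc × (1 GeV in J)⁻¹ = 1.974e-16 m.
Convert the energy scale: 371 TeV⁻¹ = 0.371 GeV⁻¹.
Result: 0.371 × 1.974e-16 = 7.325e-17 m.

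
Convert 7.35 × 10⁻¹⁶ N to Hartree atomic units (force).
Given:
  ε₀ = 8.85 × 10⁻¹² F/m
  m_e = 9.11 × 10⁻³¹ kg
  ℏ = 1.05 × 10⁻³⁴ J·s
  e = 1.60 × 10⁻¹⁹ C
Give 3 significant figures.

8.83 × 10⁻⁹

atomic unit of force: F_au = E_h/a₀ = m_e²e⁶/((4πε₀)³ℏ⁴) = 8.33 × 10⁻⁸ N.
7.35 × 10⁻¹⁶ / 8.33 × 10⁻⁸ = 8.83 × 10⁻⁹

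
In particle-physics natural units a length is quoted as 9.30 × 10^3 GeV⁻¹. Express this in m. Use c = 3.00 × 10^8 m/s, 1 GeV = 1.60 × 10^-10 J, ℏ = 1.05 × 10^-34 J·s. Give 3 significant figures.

A length is [E]⁻¹ in ℏ=c=1; restore one factor of ℏc.
1 GeV⁻¹ → ℏc × (1 GeV in J)⁻¹ = 1.97 × 10^-16 m.
Result: 9.30 × 10^3 × 1.97 × 10^-16 = 1.83 × 10^-12 m.

1.83 × 10^-12 m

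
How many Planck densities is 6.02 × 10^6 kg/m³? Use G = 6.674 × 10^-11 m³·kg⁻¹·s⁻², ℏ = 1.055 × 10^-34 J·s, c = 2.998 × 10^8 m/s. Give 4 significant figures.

Planck density: ρ_P = c⁵/(ℏG²) = 5.154 × 10^96 kg/m³.
6.02 × 10^6 / 5.154 × 10^96 = 1.168 × 10^-90

1.168 × 10^-90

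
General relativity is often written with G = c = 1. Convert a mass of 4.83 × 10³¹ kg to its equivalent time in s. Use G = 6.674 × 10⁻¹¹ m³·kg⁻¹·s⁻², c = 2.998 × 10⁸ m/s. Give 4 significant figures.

Mass → time via G/c³.
4.83 × 10³¹ kg × (G/c³) = 1.196 × 10⁻⁴ s

1.196 × 10⁻⁴ s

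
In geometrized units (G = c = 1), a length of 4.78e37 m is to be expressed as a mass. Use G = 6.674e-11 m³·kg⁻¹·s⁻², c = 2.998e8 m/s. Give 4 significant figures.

6.437e64 kg

Length → mass via c²/G.
4.78e37 m × (c²/G) = 6.437e64 kg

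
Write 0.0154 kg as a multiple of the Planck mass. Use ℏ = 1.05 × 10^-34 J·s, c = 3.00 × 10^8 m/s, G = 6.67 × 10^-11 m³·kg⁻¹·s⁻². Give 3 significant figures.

7.09 × 10^5

Planck mass: m_P = √(ℏc/G) = 2.17 × 10^-8 kg.
0.0154 / 2.17 × 10^-8 = 7.09 × 10^5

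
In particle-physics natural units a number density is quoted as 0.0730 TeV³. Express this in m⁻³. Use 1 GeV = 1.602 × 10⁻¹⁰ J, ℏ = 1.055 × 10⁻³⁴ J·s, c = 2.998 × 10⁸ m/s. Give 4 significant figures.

Number density is [L]⁻³ = [E]³/(ℏc)³.
1 GeV³ → 1/(ℏc)³ × (1 GeV in J)³ = 1.299 × 10⁴⁷ m⁻³.
Convert the energy scale: 0.0730 TeV³ = 7.30 × 10⁷ GeV³.
Result: 7.30 × 10⁷ × 1.299 × 10⁴⁷ = 9.485 × 10⁵⁴ m⁻³.

9.485 × 10⁵⁴ m⁻³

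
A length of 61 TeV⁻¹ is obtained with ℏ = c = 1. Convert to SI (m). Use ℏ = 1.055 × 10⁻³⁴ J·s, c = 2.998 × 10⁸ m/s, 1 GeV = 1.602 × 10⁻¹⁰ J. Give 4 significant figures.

A length is [E]⁻¹ in ℏ=c=1; restore one factor of ℏc.
1 GeV⁻¹ → ℏc × (1 GeV in J)⁻¹ = 1.974 × 10⁻¹⁶ m.
Convert the energy scale: 61 TeV⁻¹ = 0.0610 GeV⁻¹.
Result: 0.0610 × 1.974 × 10⁻¹⁶ = 1.204 × 10⁻¹⁷ m.

1.204 × 10⁻¹⁷ m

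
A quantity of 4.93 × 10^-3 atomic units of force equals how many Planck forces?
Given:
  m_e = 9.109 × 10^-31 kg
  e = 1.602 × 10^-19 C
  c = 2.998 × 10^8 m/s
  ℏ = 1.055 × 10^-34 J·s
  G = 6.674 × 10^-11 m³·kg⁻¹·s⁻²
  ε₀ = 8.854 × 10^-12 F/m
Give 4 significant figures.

3.348 × 10^-54

atomic unit of force: F_au = E_h/a₀ = m_e²e⁶/((4πε₀)³ℏ⁴) = 8.220 × 10^-8 N
Planck force: F_P = c⁴/G = 1.210 × 10^44 N
4.93 × 10^-3 × 8.220 × 10^-8 / 1.210 × 10^44 = 3.348 × 10^-54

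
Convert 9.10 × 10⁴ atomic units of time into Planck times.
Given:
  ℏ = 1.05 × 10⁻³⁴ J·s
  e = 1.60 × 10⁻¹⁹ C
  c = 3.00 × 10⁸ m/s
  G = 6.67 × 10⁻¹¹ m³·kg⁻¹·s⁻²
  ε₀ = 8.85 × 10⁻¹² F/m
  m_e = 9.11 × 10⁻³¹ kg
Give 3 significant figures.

atomic unit of time: τ_au = (4πε₀)²ℏ³/(m_e e⁴) = 2.40 × 10⁻¹⁷ s
Planck time: t_P = √(ℏG/c⁵) = 5.37 × 10⁻⁴⁴ s
9.10 × 10⁴ × 2.40 × 10⁻¹⁷ / 5.37 × 10⁻⁴⁴ = 4.07 × 10³¹

4.07 × 10³¹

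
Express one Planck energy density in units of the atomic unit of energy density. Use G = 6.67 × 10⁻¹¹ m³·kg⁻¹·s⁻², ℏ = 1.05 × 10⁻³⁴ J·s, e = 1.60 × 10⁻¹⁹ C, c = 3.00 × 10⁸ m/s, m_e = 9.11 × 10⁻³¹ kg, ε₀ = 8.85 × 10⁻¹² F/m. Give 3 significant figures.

Planck energy density: u_P = c⁷/(ℏG²) = 4.68 × 10¹¹³ J/m³
atomic unit of energy density: u_au = E_h/a₀³ = m_e⁴e¹⁰/((4πε₀)⁵ℏ⁸) = 3.01 × 10¹³ J/m³
ratio = 4.68 × 10¹¹³ / 3.01 × 10¹³ = 1.55 × 10¹⁰⁰

1.55 × 10¹⁰⁰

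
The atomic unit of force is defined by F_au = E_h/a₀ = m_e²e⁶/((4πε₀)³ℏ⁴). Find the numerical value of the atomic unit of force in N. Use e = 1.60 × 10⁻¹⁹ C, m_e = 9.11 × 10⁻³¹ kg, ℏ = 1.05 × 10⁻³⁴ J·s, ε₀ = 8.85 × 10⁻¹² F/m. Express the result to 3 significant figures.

F_au = E_h/a₀ = m_e²e⁶/((4πε₀)³ℏ⁴)
E_h = 4.38 × 10⁻¹⁸ J
a₀ = 5.26 × 10⁻¹¹ m
E_h/a₀ = 8.33 × 10⁻⁸ N

8.33 × 10⁻⁸ N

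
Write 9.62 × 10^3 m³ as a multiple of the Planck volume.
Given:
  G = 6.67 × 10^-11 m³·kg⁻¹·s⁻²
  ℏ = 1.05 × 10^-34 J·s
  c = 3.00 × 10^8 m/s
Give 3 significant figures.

Planck volume: V_P = (ℏG/c³)^(3/2) = 4.18 × 10^-105 m³.
9.62 × 10^3 / 4.18 × 10^-105 = 2.30 × 10^108

2.30 × 10^108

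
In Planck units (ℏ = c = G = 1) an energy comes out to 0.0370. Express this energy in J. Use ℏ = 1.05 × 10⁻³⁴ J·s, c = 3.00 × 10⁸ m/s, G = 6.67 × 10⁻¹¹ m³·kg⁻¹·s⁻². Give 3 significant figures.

One Planck energy: E_P = √(ℏc⁵/G) = 1.96 × 10⁹ J.
0.0370 × 1.96 × 10⁹ J = 7.24 × 10⁷ J

7.24 × 10⁷ J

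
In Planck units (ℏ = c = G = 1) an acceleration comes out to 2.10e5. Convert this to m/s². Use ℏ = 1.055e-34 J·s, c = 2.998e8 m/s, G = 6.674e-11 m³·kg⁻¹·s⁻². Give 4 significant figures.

One Planck acceleration: a_P = √(c⁷/(ℏG)) = 5.560e51 m/s².
2.10e5 × 5.560e51 m/s² = 1.168e57 m/s²

1.168e57 m/s²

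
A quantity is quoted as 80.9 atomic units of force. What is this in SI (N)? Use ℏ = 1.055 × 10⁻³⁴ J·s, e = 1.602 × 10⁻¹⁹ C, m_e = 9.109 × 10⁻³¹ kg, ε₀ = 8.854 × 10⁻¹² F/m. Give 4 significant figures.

6.650 × 10⁻⁶ N

One atomic unit of force: F_au = E_h/a₀ = m_e²e⁶/((4πε₀)³ℏ⁴) = 8.220 × 10⁻⁸ N.
80.9 × 8.220 × 10⁻⁸ N = 6.650 × 10⁻⁶ N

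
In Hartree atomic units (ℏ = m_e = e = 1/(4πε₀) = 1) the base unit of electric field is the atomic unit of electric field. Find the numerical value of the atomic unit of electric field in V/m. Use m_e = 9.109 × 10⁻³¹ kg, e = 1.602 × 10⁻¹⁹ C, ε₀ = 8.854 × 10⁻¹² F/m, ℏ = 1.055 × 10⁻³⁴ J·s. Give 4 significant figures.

5.131 × 10¹¹ V/m

E_au = E_h/(e a₀) = m_e²e⁵/((4πε₀)³ℏ⁴)
E_h = 4.354 × 10⁻¹⁸ J
a₀ = 5.297 × 10⁻¹¹ m
E_h/(e·a₀) = 5.131 × 10¹¹ V/m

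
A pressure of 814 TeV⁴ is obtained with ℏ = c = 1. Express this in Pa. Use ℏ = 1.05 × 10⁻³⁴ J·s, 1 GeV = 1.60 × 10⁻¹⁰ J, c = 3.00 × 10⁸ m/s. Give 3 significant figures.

1.71 × 10⁵² Pa

Pressure is [E]/[L]³ = [E]⁴/(ℏc)³.
1 GeV⁴ → 1/(ℏc)³ × (1 GeV in J)⁴ = 2.10 × 10³⁷ Pa.
Convert the energy scale: 814 TeV⁴ = 8.14 × 10¹⁴ GeV⁴.
Result: 8.14 × 10¹⁴ × 2.10 × 10³⁷ = 1.71 × 10⁵² Pa.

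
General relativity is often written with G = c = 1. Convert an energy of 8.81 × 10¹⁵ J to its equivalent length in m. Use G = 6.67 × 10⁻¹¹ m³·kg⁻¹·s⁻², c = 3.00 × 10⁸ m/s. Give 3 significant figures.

Energy → length via G/c⁴.
8.81 × 10¹⁵ J × (G/c⁴) = 7.25 × 10⁻²⁹ m

7.25 × 10⁻²⁹ m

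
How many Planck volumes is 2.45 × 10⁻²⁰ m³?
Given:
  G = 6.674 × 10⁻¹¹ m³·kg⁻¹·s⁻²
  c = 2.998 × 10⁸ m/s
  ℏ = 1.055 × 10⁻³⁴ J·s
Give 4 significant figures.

Planck volume: V_P = (ℏG/c³)^(3/2) = 4.224 × 10⁻¹⁰⁵ m³.
2.45 × 10⁻²⁰ / 4.224 × 10⁻¹⁰⁵ = 5.800 × 10⁸⁴

5.800 × 10⁸⁴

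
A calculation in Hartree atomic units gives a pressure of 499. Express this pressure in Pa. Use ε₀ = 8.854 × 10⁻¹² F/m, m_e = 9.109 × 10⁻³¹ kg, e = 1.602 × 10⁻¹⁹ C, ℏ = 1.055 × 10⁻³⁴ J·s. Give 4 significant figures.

1.462 × 10¹⁶ Pa

One atomic unit of pressure: P_au = E_h/a₀³ = m_e⁴e¹⁰/((4πε₀)⁵ℏ⁸) = 2.929 × 10¹³ Pa.
499 × 2.929 × 10¹³ Pa = 1.462 × 10¹⁶ Pa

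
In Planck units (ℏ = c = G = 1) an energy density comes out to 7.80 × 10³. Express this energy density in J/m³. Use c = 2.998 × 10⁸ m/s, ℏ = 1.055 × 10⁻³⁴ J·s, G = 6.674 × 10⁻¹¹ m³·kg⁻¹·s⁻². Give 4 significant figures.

One Planck energy density: u_P = c⁷/(ℏG²) = 4.632 × 10¹¹³ J/m³.
7.80 × 10³ × 4.632 × 10¹¹³ J/m³ = 3.613 × 10¹¹⁷ J/m³

3.613 × 10¹¹⁷ J/m³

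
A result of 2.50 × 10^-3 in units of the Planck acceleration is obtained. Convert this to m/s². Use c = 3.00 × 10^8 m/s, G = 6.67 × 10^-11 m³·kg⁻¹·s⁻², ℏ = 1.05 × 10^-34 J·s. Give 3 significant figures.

One Planck acceleration: a_P = √(c⁷/(ℏG)) = 5.59 × 10^51 m/s².
2.50 × 10^-3 × 5.59 × 10^51 m/s² = 1.40 × 10^49 m/s²

1.40 × 10^49 m/s²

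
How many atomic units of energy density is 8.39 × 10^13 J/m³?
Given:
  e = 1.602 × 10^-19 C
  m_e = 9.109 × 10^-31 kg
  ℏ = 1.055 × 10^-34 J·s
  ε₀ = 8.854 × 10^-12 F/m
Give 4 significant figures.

atomic unit of energy density: u_au = E_h/a₀³ = m_e⁴e¹⁰/((4πε₀)⁵ℏ⁸) = 2.929 × 10^13 J/m³.
8.39 × 10^13 / 2.929 × 10^13 = 2.864

2.864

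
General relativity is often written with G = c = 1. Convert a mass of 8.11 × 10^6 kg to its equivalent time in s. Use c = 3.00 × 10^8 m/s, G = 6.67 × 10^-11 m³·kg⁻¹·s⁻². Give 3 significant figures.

Mass → time via G/c³.
8.11 × 10^6 kg × (G/c³) = 2.00 × 10^-29 s

2.00 × 10^-29 s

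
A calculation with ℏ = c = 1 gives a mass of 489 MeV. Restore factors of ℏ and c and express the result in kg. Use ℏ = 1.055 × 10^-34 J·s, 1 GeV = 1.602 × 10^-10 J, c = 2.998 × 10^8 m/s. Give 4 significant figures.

Mass is [E]/c²; divide by c².
1 GeV → 1/c² × (1 GeV in J) = 1.782 × 10^-27 kg.
Convert the energy scale: 489 MeV = 0.489 GeV.
Result: 0.489 × 1.782 × 10^-27 = 8.716 × 10^-28 kg.

8.716 × 10^-28 kg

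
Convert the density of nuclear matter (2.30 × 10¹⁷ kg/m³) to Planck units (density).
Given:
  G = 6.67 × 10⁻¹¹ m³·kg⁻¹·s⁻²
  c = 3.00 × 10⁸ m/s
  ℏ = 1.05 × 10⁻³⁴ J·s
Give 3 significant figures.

4.42 × 10⁻⁸⁰

Planck density: ρ_P = c⁵/(ℏG²) = 5.20 × 10⁹⁶ kg/m³.
2.30 × 10¹⁷ / 5.20 × 10⁹⁶ = 4.42 × 10⁻⁸⁰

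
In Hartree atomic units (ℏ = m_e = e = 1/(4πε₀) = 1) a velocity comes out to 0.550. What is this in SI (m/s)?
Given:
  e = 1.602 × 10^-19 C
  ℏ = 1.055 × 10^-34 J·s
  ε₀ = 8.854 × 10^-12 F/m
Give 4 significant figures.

One atomic unit of velocity: v_au = e²/(4πε₀ℏ) = 2.186 × 10^6 m/s.
0.550 × 2.186 × 10^6 m/s = 1.203 × 10^6 m/s

1.203 × 10^6 m/s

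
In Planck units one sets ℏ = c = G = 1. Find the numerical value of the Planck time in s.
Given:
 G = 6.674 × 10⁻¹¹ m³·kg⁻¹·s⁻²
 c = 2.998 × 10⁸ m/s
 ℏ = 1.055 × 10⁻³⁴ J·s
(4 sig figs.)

t_P = √(ℏG/c⁵)
  = √(2.907 × 10⁻⁸⁷)
  = 5.392 × 10⁻⁴⁴ s

5.392 × 10⁻⁴⁴ s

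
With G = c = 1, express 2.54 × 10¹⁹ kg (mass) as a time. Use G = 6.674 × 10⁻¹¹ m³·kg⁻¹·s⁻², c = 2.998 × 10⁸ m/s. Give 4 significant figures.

6.291 × 10⁻¹⁷ s

Mass → time via G/c³.
2.54 × 10¹⁹ kg × (G/c³) = 6.291 × 10⁻¹⁷ s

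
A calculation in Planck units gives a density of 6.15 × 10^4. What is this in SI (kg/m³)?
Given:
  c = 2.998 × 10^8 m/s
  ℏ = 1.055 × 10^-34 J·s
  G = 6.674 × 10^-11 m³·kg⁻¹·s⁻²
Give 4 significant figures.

3.170 × 10^101 kg/m³

One Planck density: ρ_P = c⁵/(ℏG²) = 5.154 × 10^96 kg/m³.
6.15 × 10^4 × 5.154 × 10^96 kg/m³ = 3.170 × 10^101 kg/m³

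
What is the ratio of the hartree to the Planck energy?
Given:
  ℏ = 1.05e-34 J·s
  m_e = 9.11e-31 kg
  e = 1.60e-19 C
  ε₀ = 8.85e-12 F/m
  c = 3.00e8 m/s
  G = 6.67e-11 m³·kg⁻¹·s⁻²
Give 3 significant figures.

2.24e-27

hartree: E_h = m_e e⁴/(4πε₀ℏ)² = 4.38e-18 J
Planck energy: E_P = √(ℏc⁵/G) = 1.96e9 J
ratio = 4.38e-18 / 1.96e9 = 2.24e-27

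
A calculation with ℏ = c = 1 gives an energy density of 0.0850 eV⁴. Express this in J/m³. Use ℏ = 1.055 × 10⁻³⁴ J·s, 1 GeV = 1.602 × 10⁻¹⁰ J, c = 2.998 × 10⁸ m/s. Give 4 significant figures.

[E]/[L]³ = [E]⁴/(ℏc)³; restore (ℏc)⁻³.
1 GeV⁴ → 1/(ℏc)³ × (1 GeV in J)⁴ = 2.082 × 10³⁷ J/m³.
Convert the energy scale: 0.0850 eV⁴ = 8.50 × 10⁻³⁸ GeV⁴.
Result: 8.50 × 10⁻³⁸ × 2.082 × 10³⁷ = 1.769 J/m³.

1.769 J/m³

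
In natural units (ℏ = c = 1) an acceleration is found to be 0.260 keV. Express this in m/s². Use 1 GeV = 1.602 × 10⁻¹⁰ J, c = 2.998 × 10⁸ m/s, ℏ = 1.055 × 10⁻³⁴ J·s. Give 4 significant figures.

Acceleration is [L]/[T]² = c·[E]/ℏ.
1 GeV → c/ℏ × (1 GeV in J) = 4.552 × 10³² m/s².
Convert the energy scale: 0.260 keV = 2.60 × 10⁻⁷ GeV.
Result: 2.60 × 10⁻⁷ × 4.552 × 10³² = 1.184 × 10²⁶ m/s².

1.184 × 10²⁶ m/s²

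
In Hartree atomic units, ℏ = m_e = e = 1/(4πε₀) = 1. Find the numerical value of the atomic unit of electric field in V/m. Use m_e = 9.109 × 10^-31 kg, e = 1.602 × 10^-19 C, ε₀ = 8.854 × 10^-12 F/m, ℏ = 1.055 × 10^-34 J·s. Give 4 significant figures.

The unique combination of the constants set to 1 with dimensions of electric field is E_au = E_h/(e a₀) = m_e²e⁵/((4πε₀)³ℏ⁴).
E_h = 4.354 × 10^-18 J
a₀ = 5.297 × 10^-11 m
E_h/(e·a₀) = 5.131 × 10^11 V/m

5.131 × 10^11 V/m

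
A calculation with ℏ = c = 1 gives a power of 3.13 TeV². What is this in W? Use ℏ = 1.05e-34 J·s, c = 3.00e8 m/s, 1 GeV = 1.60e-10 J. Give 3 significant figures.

Power is [E]/[T] = [E]²/ℏ.
1 GeV² → 1/ℏ × (1 GeV in J)² = 2.44e14 W.
Convert the energy scale: 3.13 TeV² = 3.13e6 GeV².
Result: 3.13e6 × 2.44e14 = 7.63e20 W.

7.63e20 W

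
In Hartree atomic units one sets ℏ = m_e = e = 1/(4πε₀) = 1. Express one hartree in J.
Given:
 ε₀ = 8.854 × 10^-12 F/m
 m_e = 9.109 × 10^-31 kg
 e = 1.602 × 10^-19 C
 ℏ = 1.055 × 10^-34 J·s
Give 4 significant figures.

4.354 × 10^-18 J

E_h = m_e e⁴/(4πε₀ℏ)²
  = 6.000 × 10^-106 / 1.378 × 10^-88
  = 4.354 × 10^-18 J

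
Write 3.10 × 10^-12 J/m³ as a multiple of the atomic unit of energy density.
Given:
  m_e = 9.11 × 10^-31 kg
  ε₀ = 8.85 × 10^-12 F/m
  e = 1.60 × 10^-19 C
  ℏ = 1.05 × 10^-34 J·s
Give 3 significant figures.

1.03 × 10^-25

atomic unit of energy density: u_au = E_h/a₀³ = m_e⁴e¹⁰/((4πε₀)⁵ℏ⁸) = 3.01 × 10^13 J/m³.
3.10 × 10^-12 / 3.01 × 10^13 = 1.03 × 10^-25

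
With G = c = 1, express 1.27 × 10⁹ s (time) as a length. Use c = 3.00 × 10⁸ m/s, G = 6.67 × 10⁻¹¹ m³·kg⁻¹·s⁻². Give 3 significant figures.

3.81 × 10¹⁷ m

Time → length via c.
1.27 × 10⁹ s × (c) = 3.81 × 10¹⁷ m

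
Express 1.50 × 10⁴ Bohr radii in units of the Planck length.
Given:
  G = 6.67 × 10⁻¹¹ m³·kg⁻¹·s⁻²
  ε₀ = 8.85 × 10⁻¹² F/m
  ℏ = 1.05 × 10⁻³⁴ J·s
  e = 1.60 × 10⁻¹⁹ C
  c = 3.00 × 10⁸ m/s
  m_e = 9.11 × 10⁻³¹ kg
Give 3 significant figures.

4.90 × 10²⁸

Bohr radius: a₀ = 4πε₀ℏ²/(m_e e²) = 5.26 × 10⁻¹¹ m
Planck length: ℓ_P = √(ℏG/c³) = 1.61 × 10⁻³⁵ m
1.50 × 10⁴ × 5.26 × 10⁻¹¹ / 1.61 × 10⁻³⁵ = 4.90 × 10²⁸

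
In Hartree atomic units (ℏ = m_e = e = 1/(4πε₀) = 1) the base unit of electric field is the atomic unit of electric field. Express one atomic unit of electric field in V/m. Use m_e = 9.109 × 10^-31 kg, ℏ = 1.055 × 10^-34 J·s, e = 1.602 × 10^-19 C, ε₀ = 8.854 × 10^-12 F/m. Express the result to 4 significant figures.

5.131 × 10^11 V/m

E_au = E_h/(e a₀) = m_e²e⁵/((4πε₀)³ℏ⁴)
E_h = 4.354 × 10^-18 J
a₀ = 5.297 × 10^-11 m
E_h/(e·a₀) = 5.131 × 10^11 V/m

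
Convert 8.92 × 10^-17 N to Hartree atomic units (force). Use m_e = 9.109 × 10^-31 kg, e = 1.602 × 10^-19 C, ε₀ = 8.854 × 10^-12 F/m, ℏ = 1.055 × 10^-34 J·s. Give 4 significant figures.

atomic unit of force: F_au = E_h/a₀ = m_e²e⁶/((4πε₀)³ℏ⁴) = 8.220 × 10^-8 N.
8.92 × 10^-17 / 8.220 × 10^-8 = 1.085 × 10^-9

1.085 × 10^-9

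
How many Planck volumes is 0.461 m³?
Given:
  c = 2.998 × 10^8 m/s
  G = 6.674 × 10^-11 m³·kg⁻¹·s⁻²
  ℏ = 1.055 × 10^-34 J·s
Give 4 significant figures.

1.091 × 10^104

Planck volume: V_P = (ℏG/c³)^(3/2) = 4.224 × 10^-105 m³.
0.461 / 4.224 × 10^-105 = 1.091 × 10^104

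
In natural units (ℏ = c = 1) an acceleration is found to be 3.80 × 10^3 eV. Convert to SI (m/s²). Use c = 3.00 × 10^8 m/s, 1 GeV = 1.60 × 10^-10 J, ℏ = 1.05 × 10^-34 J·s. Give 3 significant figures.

Acceleration is [L]/[T]² = c·[E]/ℏ.
1 GeV → c/ℏ × (1 GeV in J) = 4.57 × 10^32 m/s².
Convert the energy scale: 3.80 × 10^3 eV = 3.80 × 10^-6 GeV.
Result: 3.80 × 10^-6 × 4.57 × 10^32 = 1.74 × 10^27 m/s².

1.74 × 10^27 m/s²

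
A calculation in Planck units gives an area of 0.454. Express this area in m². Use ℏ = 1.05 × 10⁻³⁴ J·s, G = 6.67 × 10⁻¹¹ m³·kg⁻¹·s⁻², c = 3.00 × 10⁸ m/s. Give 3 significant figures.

1.18 × 10⁻⁷⁰ m²

One Planck area: A_P = ℏG/c³ = 2.59 × 10⁻⁷⁰ m².
0.454 × 2.59 × 10⁻⁷⁰ m² = 1.18 × 10⁻⁷⁰ m²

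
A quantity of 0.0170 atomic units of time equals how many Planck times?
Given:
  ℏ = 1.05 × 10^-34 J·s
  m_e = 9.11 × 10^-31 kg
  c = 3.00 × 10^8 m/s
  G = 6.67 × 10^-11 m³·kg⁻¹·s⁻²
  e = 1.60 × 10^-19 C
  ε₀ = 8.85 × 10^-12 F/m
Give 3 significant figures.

7.59 × 10^24

atomic unit of time: τ_au = (4πε₀)²ℏ³/(m_e e⁴) = 2.40 × 10^-17 s
Planck time: t_P = √(ℏG/c⁵) = 5.37 × 10^-44 s
0.0170 × 2.40 × 10^-17 / 5.37 × 10^-44 = 7.59 × 10^24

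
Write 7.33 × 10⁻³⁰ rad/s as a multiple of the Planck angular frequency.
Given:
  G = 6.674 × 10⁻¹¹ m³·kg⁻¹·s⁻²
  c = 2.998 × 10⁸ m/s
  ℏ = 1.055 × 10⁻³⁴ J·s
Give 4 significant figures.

3.952 × 10⁻⁷³

Planck angular frequency: ω_P = √(c⁵/(ℏG)) = 1.855 × 10⁴³ rad/s.
7.33 × 10⁻³⁰ / 1.855 × 10⁴³ = 3.952 × 10⁻⁷³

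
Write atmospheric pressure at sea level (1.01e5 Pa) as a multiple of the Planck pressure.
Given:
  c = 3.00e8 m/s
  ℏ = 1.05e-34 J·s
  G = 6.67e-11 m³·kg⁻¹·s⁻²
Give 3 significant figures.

Planck pressure: p_P = c⁷/(ℏG²) = 4.68e113 Pa.
1.01e5 / 4.68e113 = 2.16e-109

2.16e-109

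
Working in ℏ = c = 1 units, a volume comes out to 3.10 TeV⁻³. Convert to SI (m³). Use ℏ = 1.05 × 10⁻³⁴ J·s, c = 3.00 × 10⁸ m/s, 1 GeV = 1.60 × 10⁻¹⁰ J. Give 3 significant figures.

Volume is [L]³ = [E]⁻³·(ℏc)³.
1 GeV⁻³ → (ℏc)³ × (1 GeV in J)⁻³ = 7.63 × 10⁻⁴⁸ m³.
Convert the energy scale: 3.10 TeV⁻³ = 3.10 × 10⁻⁹ GeV⁻³.
Result: 3.10 × 10⁻⁹ × 7.63 × 10⁻⁴⁸ = 2.37 × 10⁻⁵⁶ m³.

2.37 × 10⁻⁵⁶ m³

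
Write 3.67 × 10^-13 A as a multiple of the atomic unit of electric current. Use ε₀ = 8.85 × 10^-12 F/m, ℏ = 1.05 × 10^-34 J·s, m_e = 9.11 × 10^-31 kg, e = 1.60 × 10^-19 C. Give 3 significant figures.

5.50 × 10^-11

atomic unit of electric current: I_au = e E_h/ℏ = m_e e⁵/((4πε₀)²ℏ³) = 6.67 × 10^-3 A.
3.67 × 10^-13 / 6.67 × 10^-3 = 5.50 × 10^-11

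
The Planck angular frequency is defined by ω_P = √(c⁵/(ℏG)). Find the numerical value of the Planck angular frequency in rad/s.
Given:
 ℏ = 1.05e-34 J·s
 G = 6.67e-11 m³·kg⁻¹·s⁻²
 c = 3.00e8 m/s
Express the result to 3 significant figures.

1.86e43 rad/s

ω_P = √(c⁵/(ℏG))
  = √(3.47e86)
  = 1.86e43 rad/s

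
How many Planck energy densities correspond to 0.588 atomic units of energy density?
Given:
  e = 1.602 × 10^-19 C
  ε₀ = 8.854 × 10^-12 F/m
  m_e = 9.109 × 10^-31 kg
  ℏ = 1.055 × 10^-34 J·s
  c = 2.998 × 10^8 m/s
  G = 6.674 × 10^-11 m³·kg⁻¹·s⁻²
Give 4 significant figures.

atomic unit of energy density: u_au = E_h/a₀³ = m_e⁴e¹⁰/((4πε₀)⁵ℏ⁸) = 2.929 × 10^13 J/m³
Planck energy density: u_P = c⁷/(ℏG²) = 4.632 × 10^113 J/m³
0.588 × 2.929 × 10^13 / 4.632 × 10^113 = 3.718 × 10^-101

3.718 × 10^-101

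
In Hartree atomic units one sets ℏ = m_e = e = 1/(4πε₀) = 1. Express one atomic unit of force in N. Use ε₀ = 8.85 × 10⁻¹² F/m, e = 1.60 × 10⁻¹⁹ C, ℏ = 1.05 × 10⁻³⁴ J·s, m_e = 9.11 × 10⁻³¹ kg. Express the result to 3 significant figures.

F_au = E_h/a₀ = m_e²e⁶/((4πε₀)³ℏ⁴)
E_h = 4.38 × 10⁻¹⁸ J
a₀ = 5.26 × 10⁻¹¹ m
E_h/a₀ = 8.33 × 10⁻⁸ N

8.33 × 10⁻⁸ N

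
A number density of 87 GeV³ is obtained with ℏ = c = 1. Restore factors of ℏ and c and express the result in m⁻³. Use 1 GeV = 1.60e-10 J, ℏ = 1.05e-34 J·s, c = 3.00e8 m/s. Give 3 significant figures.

1.14e49 m⁻³

Number density is [L]⁻³ = [E]³/(ℏc)³.
1 GeV³ → 1/(ℏc)³ × (1 GeV in J)³ = 1.31e47 m⁻³.
Result: 87 × 1.31e47 = 1.14e49 m⁻³.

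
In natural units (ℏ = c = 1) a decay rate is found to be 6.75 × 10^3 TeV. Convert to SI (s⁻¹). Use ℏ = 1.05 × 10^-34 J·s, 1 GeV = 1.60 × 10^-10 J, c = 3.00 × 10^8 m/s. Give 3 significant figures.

1.03 × 10^31 s⁻¹

A rate is [E]/ℏ; divide by ℏ.
1 GeV → 1/ℏ × (1 GeV in J) = 1.52 × 10^24 s⁻¹.
Convert the energy scale: 6.75 × 10^3 TeV = 6.75 × 10^6 GeV.
Result: 6.75 × 10^6 × 1.52 × 10^24 = 1.03 × 10^31 s⁻¹.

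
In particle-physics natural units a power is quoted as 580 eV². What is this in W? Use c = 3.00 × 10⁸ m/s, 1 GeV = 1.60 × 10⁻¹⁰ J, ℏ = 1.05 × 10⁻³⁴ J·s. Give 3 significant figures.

0.141 W

Power is [E]/[T] = [E]²/ℏ.
1 GeV² → 1/ℏ × (1 GeV in J)² = 2.44 × 10¹⁴ W.
Convert the energy scale: 580 eV² = 5.80 × 10⁻¹⁶ GeV².
Result: 5.80 × 10⁻¹⁶ × 2.44 × 10¹⁴ = 0.141 W.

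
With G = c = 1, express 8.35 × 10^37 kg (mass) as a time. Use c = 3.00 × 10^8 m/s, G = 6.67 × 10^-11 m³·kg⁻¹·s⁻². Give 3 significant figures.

Mass → time via G/c³.
8.35 × 10^37 kg × (G/c³) = 206 s

206 s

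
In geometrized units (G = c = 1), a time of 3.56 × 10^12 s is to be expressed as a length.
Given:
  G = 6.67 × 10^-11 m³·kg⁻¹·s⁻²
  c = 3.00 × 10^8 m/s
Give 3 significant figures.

1.07 × 10^21 m

Time → length via c.
3.56 × 10^12 s × (c) = 1.07 × 10^21 m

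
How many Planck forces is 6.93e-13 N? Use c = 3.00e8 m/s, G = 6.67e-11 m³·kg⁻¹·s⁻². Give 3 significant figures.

5.71e-57

Planck force: F_P = c⁴/G = 1.21e44 N.
6.93e-13 / 1.21e44 = 5.71e-57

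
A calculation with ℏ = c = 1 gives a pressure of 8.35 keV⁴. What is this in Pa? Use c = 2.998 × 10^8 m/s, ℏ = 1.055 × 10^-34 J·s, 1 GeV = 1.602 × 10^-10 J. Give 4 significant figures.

1.738 × 10^14 Pa

Pressure is [E]/[L]³ = [E]⁴/(ℏc)³.
1 GeV⁴ → 1/(ℏc)³ × (1 GeV in J)⁴ = 2.082 × 10^37 Pa.
Convert the energy scale: 8.35 keV⁴ = 8.35 × 10^-24 GeV⁴.
Result: 8.35 × 10^-24 × 2.082 × 10^37 = 1.738 × 10^14 Pa.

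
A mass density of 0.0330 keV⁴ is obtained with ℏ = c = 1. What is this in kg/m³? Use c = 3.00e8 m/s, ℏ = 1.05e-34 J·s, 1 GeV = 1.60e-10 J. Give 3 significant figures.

7.69e-6 kg/m³

Mass density is [E]/(c²[L]³) = [E]⁴/(ℏ³c⁵).
1 GeV⁴ → 1/(ℏ³c⁵) × (1 GeV in J)⁴ = 2.33e20 kg/m³.
Convert the energy scale: 0.0330 keV⁴ = 3.30e-26 GeV⁴.
Result: 3.30e-26 × 2.33e20 = 7.69e-6 kg/m³.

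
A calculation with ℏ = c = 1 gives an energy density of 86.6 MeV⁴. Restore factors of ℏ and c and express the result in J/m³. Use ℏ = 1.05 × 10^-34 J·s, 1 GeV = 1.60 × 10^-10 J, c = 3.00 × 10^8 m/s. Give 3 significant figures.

[E]/[L]³ = [E]⁴/(ℏc)³; restore (ℏc)⁻³.
1 GeV⁴ → 1/(ℏc)³ × (1 GeV in J)⁴ = 2.10 × 10^37 J/m³.
Convert the energy scale: 86.6 MeV⁴ = 8.66 × 10^-11 GeV⁴.
Result: 8.66 × 10^-11 × 2.10 × 10^37 = 1.82 × 10^27 J/m³.

1.82 × 10^27 J/m³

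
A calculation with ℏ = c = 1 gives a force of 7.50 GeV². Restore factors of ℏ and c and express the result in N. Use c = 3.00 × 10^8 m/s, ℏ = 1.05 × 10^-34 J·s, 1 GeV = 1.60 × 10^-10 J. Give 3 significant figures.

Force is [E]/[L] = [E]²/(ℏc); restore (ℏc)⁻¹.
1 GeV² → 1/(ℏc) × (1 GeV in J)² = 8.13 × 10^5 N.
Result: 7.50 × 8.13 × 10^5 = 6.10 × 10^6 N.

6.10 × 10^6 N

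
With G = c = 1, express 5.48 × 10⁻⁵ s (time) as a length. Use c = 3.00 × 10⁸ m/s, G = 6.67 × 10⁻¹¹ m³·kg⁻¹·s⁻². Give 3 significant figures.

1.64 × 10⁴ m

Time → length via c.
5.48 × 10⁻⁵ s × (c) = 1.64 × 10⁴ m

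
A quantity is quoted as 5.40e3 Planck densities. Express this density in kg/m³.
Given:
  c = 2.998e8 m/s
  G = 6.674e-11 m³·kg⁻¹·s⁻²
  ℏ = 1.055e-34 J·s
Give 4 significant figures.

One Planck density: ρ_P = c⁵/(ℏG²) = 5.154e96 kg/m³.
5.40e3 × 5.154e96 kg/m³ = 2.783e100 kg/m³

2.783e100 kg/m³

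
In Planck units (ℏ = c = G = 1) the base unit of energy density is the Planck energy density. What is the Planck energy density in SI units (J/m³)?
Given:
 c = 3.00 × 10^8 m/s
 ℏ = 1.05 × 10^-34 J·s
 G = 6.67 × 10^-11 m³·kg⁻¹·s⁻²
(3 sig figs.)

u_P = c⁷/(ℏG²)
  = 2.19 × 10^59 / 4.67 × 10^-55
  = 4.68 × 10^113 J/m³

4.68 × 10^113 J/m³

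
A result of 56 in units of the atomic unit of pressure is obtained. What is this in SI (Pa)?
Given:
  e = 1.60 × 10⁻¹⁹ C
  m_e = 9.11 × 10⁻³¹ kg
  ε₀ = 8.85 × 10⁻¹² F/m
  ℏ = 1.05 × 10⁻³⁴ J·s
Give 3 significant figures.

1.69 × 10¹⁵ Pa

One atomic unit of pressure: P_au = E_h/a₀³ = m_e⁴e¹⁰/((4πε₀)⁵ℏ⁸) = 3.01 × 10¹³ Pa.
56 × 3.01 × 10¹³ Pa = 1.69 × 10¹⁵ Pa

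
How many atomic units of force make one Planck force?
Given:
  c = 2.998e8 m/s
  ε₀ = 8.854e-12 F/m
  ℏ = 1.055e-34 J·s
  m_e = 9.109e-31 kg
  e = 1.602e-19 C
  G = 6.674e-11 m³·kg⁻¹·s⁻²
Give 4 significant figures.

1.473e51

Planck force: F_P = c⁴/G = 1.210e44 N
atomic unit of force: F_au = E_h/a₀ = m_e²e⁶/((4πε₀)³ℏ⁴) = 8.220e-8 N
ratio = 1.210e44 / 8.220e-8 = 1.473e51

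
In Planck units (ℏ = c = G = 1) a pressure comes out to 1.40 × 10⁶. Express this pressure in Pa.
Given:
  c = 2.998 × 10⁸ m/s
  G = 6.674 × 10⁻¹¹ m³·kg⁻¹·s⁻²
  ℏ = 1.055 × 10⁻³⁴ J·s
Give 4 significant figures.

6.485 × 10¹¹⁹ Pa

One Planck pressure: p_P = c⁷/(ℏG²) = 4.632 × 10¹¹³ Pa.
1.40 × 10⁶ × 4.632 × 10¹¹³ Pa = 6.485 × 10¹¹⁹ Pa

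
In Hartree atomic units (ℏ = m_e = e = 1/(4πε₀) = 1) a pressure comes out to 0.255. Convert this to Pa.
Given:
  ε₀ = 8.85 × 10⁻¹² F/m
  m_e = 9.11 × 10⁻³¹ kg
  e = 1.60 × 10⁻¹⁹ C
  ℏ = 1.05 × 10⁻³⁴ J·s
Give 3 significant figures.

7.68 × 10¹² Pa

One atomic unit of pressure: P_au = E_h/a₀³ = m_e⁴e¹⁰/((4πε₀)⁵ℏ⁸) = 3.01 × 10¹³ Pa.
0.255 × 3.01 × 10¹³ Pa = 7.68 × 10¹² Pa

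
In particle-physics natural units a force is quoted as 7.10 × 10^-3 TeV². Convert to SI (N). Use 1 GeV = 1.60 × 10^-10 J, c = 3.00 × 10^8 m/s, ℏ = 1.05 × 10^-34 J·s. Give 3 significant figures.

5.77 × 10^9 N

Force is [E]/[L] = [E]²/(ℏc); restore (ℏc)⁻¹.
1 GeV² → 1/(ℏc) × (1 GeV in J)² = 8.13 × 10^5 N.
Convert the energy scale: 7.10 × 10^-3 TeV² = 7.10 × 10^3 GeV².
Result: 7.10 × 10^3 × 8.13 × 10^5 = 5.77 × 10^9 N.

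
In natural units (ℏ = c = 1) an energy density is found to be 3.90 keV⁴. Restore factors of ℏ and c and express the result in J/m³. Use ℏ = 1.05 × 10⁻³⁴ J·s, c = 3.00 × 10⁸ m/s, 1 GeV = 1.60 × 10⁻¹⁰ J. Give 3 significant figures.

[E]/[L]³ = [E]⁴/(ℏc)³; restore (ℏc)⁻³.
1 GeV⁴ → 1/(ℏc)³ × (1 GeV in J)⁴ = 2.10 × 10³⁷ J/m³.
Convert the energy scale: 3.90 keV⁴ = 3.90 × 10⁻²⁴ GeV⁴.
Result: 3.90 × 10⁻²⁴ × 2.10 × 10³⁷ = 8.18 × 10¹³ J/m³.

8.18 × 10¹³ J/m³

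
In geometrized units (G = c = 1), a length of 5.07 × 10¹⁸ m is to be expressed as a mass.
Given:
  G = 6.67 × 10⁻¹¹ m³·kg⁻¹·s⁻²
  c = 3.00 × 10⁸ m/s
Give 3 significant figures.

6.84 × 10⁴⁵ kg

Length → mass via c²/G.
5.07 × 10¹⁸ m × (c²/G) = 6.84 × 10⁴⁵ kg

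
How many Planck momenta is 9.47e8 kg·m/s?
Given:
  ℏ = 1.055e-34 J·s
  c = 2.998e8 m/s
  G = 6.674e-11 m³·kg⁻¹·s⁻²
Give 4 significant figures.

Planck momentum: p_P = √(ℏc³/G) = 6.527 kg·m/s.
9.47e8 / 6.527 = 1.451e8

1.451e8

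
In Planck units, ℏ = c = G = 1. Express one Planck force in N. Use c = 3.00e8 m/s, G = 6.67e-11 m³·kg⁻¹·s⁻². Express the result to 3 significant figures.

1.21e44 N

Dimensional analysis gives F_P = c⁴/G.
  = 8.10e33 / 6.67e-11
  = 1.21e44 N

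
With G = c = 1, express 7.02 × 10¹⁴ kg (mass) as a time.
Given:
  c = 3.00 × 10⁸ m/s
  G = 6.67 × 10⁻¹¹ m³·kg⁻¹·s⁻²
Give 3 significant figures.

Mass → time via G/c³.
7.02 × 10¹⁴ kg × (G/c³) = 1.73 × 10⁻²¹ s

1.73 × 10⁻²¹ s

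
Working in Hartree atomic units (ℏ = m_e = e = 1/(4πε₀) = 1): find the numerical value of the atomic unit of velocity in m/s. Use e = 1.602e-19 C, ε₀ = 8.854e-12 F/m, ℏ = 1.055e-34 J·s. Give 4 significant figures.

From ℏ = m_e = e = 1/(4πε₀) = 1 the velocity scale is v_au = e²/(4πε₀ℏ).
  = 2.566e-38 / 1.174e-44
  = 2.186e6 m/s

2.186e6 m/s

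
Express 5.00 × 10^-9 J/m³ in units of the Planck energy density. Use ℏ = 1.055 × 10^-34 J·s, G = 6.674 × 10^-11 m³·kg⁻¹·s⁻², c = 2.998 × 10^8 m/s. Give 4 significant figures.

Planck energy density: u_P = c⁷/(ℏG²) = 4.632 × 10^113 J/m³.
5.00 × 10^-9 / 4.632 × 10^113 = 1.079 × 10^-122

1.079 × 10^-122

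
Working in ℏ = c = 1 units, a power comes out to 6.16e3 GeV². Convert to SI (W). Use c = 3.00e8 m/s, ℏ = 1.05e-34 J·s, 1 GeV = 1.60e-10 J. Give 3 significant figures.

1.50e18 W

Power is [E]/[T] = [E]²/ℏ.
1 GeV² → 1/ℏ × (1 GeV in J)² = 2.44e14 W.
Result: 6.16e3 × 2.44e14 = 1.50e18 W.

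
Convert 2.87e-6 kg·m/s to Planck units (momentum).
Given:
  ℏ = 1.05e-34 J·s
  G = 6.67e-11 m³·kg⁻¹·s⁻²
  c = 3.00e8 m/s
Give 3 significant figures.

Planck momentum: p_P = √(ℏc³/G) = 6.52 kg·m/s.
2.87e-6 / 6.52 = 4.40e-7

4.40e-7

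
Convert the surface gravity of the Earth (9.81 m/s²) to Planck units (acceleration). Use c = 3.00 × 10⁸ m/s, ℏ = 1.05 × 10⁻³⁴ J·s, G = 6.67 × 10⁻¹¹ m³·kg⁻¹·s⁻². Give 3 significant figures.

Planck acceleration: a_P = √(c⁷/(ℏG)) = 5.59 × 10⁵¹ m/s².
9.81 / 5.59 × 10⁵¹ = 1.76 × 10⁻⁵¹

1.76 × 10⁻⁵¹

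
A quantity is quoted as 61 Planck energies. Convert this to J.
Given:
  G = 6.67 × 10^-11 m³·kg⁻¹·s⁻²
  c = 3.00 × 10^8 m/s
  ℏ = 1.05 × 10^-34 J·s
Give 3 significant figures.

One Planck energy: E_P = √(ℏc⁵/G) = 1.96 × 10^9 J.
61 × 1.96 × 10^9 J = 1.19 × 10^11 J

1.19 × 10^11 J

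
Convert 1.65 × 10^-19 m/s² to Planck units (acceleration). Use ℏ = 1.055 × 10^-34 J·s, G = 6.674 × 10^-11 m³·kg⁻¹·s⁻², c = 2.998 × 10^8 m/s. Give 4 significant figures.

2.968 × 10^-71

Planck acceleration: a_P = √(c⁷/(ℏG)) = 5.560 × 10^51 m/s².
1.65 × 10^-19 / 5.560 × 10^51 = 2.968 × 10^-71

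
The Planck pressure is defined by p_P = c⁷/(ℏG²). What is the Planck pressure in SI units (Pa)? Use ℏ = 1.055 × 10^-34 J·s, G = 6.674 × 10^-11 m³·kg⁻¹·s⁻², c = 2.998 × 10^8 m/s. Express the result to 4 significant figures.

p_P = c⁷/(ℏG²)
  = 2.177 × 10^59 / 4.699 × 10^-55
  = 4.632 × 10^113 Pa

4.632 × 10^113 Pa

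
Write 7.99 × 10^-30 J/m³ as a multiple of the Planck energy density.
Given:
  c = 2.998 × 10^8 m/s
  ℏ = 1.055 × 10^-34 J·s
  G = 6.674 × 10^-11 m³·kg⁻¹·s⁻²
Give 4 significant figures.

Planck energy density: u_P = c⁷/(ℏG²) = 4.632 × 10^113 J/m³.
7.99 × 10^-30 / 4.632 × 10^113 = 1.725 × 10^-143

1.725 × 10^-143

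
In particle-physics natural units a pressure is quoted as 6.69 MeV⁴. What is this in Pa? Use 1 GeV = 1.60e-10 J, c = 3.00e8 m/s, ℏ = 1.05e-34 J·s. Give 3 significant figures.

1.40e26 Pa

Pressure is [E]/[L]³ = [E]⁴/(ℏc)³.
1 GeV⁴ → 1/(ℏc)³ × (1 GeV in J)⁴ = 2.10e37 Pa.
Convert the energy scale: 6.69 MeV⁴ = 6.69e-12 GeV⁴.
Result: 6.69e-12 × 2.10e37 = 1.40e26 Pa.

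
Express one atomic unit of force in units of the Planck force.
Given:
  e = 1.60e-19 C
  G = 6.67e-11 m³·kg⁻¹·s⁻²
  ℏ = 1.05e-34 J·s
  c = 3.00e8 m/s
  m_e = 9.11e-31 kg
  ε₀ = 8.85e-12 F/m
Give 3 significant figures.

6.86e-52

atomic unit of force: F_au = E_h/a₀ = m_e²e⁶/((4πε₀)³ℏ⁴) = 8.33e-8 N
Planck force: F_P = c⁴/G = 1.21e44 N
ratio = 8.33e-8 / 1.21e44 = 6.86e-52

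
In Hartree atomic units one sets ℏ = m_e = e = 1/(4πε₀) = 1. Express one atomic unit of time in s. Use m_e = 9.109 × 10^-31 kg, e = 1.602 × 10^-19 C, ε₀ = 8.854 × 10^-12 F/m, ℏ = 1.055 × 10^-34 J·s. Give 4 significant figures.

τ_au = (4πε₀)²ℏ³/(m_e e⁴)
E_h = 4.354 × 10^-18 J
ℏ/E_h = 2.423 × 10^-17 s

2.423 × 10^-17 s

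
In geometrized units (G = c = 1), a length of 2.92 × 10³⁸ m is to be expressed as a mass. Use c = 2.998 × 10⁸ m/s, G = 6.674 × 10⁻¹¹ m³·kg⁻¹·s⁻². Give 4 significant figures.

3.932 × 10⁶⁵ kg

Length → mass via c²/G.
2.92 × 10³⁸ m × (c²/G) = 3.932 × 10⁶⁵ kg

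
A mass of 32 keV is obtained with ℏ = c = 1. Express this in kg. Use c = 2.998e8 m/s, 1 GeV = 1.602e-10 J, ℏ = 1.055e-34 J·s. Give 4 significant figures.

5.704e-32 kg

Mass is [E]/c²; divide by c².
1 GeV → 1/c² × (1 GeV in J) = 1.782e-27 kg.
Convert the energy scale: 32 keV = 3.20e-5 GeV.
Result: 3.20e-5 × 1.782e-27 = 5.704e-32 kg.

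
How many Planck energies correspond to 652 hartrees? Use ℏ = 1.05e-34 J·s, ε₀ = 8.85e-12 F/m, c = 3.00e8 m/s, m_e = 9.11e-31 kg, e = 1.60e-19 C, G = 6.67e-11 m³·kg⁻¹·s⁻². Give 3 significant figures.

hartree: E_h = m_e e⁴/(4πε₀ℏ)² = 4.38e-18 J
Planck energy: E_P = √(ℏc⁵/G) = 1.96e9 J
652 × 4.38e-18 / 1.96e9 = 1.46e-24

1.46e-24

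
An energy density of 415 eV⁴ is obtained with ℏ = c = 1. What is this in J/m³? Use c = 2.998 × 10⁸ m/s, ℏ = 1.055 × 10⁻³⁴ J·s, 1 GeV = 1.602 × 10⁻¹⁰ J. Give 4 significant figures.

8.639 × 10³ J/m³

[E]/[L]³ = [E]⁴/(ℏc)³; restore (ℏc)⁻³.
1 GeV⁴ → 1/(ℏc)³ × (1 GeV in J)⁴ = 2.082 × 10³⁷ J/m³.
Convert the energy scale: 415 eV⁴ = 4.15 × 10⁻³⁴ GeV⁴.
Result: 4.15 × 10⁻³⁴ × 2.082 × 10³⁷ = 8.639 × 10³ J/m³.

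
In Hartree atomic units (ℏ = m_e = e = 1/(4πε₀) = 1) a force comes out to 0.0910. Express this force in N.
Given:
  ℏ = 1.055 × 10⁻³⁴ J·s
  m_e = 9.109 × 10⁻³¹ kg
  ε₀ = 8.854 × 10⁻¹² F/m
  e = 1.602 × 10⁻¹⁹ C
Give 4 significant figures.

7.480 × 10⁻⁹ N

One atomic unit of force: F_au = E_h/a₀ = m_e²e⁶/((4πε₀)³ℏ⁴) = 8.220 × 10⁻⁸ N.
0.0910 × 8.220 × 10⁻⁸ N = 7.480 × 10⁻⁹ N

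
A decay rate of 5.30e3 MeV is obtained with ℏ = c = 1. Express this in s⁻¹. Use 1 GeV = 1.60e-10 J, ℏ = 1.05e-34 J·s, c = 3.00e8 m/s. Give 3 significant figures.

8.08e24 s⁻¹

A rate is [E]/ℏ; divide by ℏ.
1 GeV → 1/ℏ × (1 GeV in J) = 1.52e24 s⁻¹.
Convert the energy scale: 5.30e3 MeV = 5.30 GeV.
Result: 5.30 × 1.52e24 = 8.08e24 s⁻¹.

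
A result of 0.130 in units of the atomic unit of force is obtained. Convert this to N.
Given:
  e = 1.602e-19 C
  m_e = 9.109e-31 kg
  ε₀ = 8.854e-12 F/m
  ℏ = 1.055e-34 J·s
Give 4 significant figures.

One atomic unit of force: F_au = E_h/a₀ = m_e²e⁶/((4πε₀)³ℏ⁴) = 8.220e-8 N.
0.130 × 8.220e-8 N = 1.069e-8 N

1.069e-8 N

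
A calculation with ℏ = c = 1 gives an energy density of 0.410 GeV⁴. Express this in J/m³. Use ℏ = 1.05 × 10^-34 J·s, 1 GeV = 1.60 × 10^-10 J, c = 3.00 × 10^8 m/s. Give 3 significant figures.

[E]/[L]³ = [E]⁴/(ℏc)³; restore (ℏc)⁻³.
1 GeV⁴ → 1/(ℏc)³ × (1 GeV in J)⁴ = 2.10 × 10^37 J/m³.
Result: 0.410 × 2.10 × 10^37 = 8.60 × 10^36 J/m³.

8.60 × 10^36 J/m³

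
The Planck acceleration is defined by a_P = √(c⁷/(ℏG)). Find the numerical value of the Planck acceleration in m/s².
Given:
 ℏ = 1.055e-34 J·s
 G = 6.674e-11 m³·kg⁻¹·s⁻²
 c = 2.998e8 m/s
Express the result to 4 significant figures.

a_P = √(c⁷/(ℏG))
  = √(3.092e103)
  = 5.560e51 m/s²

5.560e51 m/s²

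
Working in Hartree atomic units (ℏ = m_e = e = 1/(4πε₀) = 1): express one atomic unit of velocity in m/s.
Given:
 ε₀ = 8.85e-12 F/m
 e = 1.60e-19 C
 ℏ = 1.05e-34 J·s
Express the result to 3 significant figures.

2.19e6 m/s

From ℏ = m_e = e = 1/(4πε₀) = 1 the velocity scale is v_au = e²/(4πε₀ℏ).
  = 2.56e-38 / 1.17e-44
  = 2.19e6 m/s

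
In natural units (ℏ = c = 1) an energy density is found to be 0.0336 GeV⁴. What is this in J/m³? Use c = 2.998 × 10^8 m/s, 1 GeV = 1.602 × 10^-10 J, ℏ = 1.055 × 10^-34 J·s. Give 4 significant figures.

6.994 × 10^35 J/m³

[E]/[L]³ = [E]⁴/(ℏc)³; restore (ℏc)⁻³.
1 GeV⁴ → 1/(ℏc)³ × (1 GeV in J)⁴ = 2.082 × 10^37 J/m³.
Result: 0.0336 × 2.082 × 10^37 = 6.994 × 10^35 J/m³.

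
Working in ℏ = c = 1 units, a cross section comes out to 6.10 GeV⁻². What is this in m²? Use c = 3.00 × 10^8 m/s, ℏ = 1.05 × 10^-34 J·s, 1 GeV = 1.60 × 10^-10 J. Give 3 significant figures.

2.36 × 10^-31 m²

Area is [L]² = [E]⁻²·(ℏc)²; restore (ℏc)².
1 GeV⁻² → (ℏc)² × (1 GeV in J)⁻² = 3.88 × 10^-32 m².
Result: 6.10 × 3.88 × 10^-32 = 2.36 × 10^-31 m².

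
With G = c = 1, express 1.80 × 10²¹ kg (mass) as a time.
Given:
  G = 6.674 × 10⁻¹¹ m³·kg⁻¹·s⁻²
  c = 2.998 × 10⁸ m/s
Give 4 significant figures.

Mass → time via G/c³.
1.80 × 10²¹ kg × (G/c³) = 4.458 × 10⁻¹⁵ s

4.458 × 10⁻¹⁵ s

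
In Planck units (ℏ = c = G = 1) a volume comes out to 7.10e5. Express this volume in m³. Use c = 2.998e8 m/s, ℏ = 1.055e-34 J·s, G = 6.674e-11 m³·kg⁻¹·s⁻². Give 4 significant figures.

2.999e-99 m³

One Planck volume: V_P = (ℏG/c³)^(3/2) = 4.224e-105 m³.
7.10e5 × 4.224e-105 m³ = 2.999e-99 m³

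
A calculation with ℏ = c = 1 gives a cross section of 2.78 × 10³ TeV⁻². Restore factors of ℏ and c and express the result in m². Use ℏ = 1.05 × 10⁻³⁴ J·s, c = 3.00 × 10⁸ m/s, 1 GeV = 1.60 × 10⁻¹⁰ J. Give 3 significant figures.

1.08 × 10⁻³⁴ m²

Area is [L]² = [E]⁻²·(ℏc)²; restore (ℏc)².
1 GeV⁻² → (ℏc)² × (1 GeV in J)⁻² = 3.88 × 10⁻³² m².
Convert the energy scale: 2.78 × 10³ TeV⁻² = 2.78 × 10⁻³ GeV⁻².
Result: 2.78 × 10⁻³ × 3.88 × 10⁻³² = 1.08 × 10⁻³⁴ m².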